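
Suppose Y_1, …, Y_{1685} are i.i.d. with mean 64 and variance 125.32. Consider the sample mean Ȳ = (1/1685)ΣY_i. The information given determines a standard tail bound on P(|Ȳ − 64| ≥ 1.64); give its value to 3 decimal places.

0.028

With mean and variance of each term known, Chebyshev's inequality bounds the deviation of the sum (or sample mean).
Var(Ȳ) = Var(Y_i)/n = 125.32/1685 = 0.074374.
Chebyshev: P(|Ȳ − 64| ≥ 1.64) ≤ Var(Ȳ)/(1.64)² = 125.32/(1685·1.64²) = 0.0277.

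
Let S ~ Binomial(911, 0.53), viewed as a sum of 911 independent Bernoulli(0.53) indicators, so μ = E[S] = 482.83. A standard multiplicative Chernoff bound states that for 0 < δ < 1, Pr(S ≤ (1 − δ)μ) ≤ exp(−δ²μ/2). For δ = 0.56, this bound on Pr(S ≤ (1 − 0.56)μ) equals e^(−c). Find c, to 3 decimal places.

c = δ²μ/2 = 0.56²·482.83/2 = 75.7077.

75.708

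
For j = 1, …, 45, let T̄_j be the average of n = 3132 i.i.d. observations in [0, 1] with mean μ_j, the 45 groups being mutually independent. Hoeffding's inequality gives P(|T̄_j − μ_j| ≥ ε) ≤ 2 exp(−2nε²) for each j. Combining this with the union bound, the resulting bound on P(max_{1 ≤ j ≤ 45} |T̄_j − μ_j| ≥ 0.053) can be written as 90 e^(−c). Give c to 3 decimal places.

17.596

Union bound over the 45 events: P(max_{1 ≤ j ≤ 45} |T̄_j − μ_j| ≥ 0.053) ≤ 45·2·exp(−2nε²) = 90 exp(−2·3132·0.053²).
So c = 2·3132·0.053² = 17.5956.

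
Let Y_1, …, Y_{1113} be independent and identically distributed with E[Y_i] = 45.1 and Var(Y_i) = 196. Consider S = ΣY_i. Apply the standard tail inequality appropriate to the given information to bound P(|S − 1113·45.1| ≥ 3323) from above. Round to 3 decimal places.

0.020

With mean and variance of each term known, Chebyshev's inequality bounds the deviation of the sum (or sample mean).
Var(S) = n·Var(Y_i) = 1113·196 = 218148.
Chebyshev: P(|S − 1113·45.1| ≥ 3323) ≤ Var(S)/3323² = 218148/11042329 = 0.0198.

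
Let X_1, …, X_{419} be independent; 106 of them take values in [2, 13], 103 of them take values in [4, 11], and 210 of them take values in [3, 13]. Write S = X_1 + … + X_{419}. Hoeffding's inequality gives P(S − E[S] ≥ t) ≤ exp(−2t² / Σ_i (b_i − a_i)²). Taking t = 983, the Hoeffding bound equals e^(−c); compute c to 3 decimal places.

49.715

Σ(b_i − a_i)² = 106·11² + 103·7² + 210·10² = 38873.
c = 2t² / 38873 = 2·983² / 38873 = 49.7152.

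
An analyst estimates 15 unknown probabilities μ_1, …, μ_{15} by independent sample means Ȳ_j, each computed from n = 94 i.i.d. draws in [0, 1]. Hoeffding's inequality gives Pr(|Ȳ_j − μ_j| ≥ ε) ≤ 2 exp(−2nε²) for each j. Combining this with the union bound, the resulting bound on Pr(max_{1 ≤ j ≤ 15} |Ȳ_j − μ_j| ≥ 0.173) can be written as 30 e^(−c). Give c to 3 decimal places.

5.627

Union bound over the 15 events: Pr(max_{1 ≤ j ≤ 15} |Ȳ_j − μ_j| ≥ 0.173) ≤ 15·2·exp(−2nε²) = 30 exp(−2·94·0.173²).
So c = 2·94·0.173² = 5.6267.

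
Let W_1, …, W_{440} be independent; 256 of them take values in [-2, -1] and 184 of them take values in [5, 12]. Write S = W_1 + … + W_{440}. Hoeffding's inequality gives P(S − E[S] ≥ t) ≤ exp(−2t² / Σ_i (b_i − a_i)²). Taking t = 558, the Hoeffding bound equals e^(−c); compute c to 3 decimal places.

67.162

Σ(b_i − a_i)² = 256·1² + 184·7² = 9272.
c = 2t² / 9272 = 2·558² / 9272 = 67.1622.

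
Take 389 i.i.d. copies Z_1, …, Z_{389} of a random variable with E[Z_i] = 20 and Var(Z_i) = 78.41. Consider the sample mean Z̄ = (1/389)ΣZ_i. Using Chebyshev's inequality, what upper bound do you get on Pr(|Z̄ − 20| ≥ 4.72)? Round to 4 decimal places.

Var(Z̄) = Var(Z_i)/n = 78.41/389 = 0.20157.
Chebyshev: Pr(|Z̄ − 20| ≥ 4.72) ≤ Var(Z̄)/(4.72)² = 78.41/(389·4.72²) = 0.0090.

0.0090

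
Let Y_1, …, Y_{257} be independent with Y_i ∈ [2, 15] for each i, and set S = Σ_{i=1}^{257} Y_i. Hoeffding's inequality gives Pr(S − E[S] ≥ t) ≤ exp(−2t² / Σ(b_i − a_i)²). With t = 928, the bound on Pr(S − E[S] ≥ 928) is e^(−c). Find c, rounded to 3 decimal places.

39.656

Σ(b_i − a_i)² = 257·(13)² = 43433.
c = 2t²/43433 = 2·928²/43433 = 39.6557.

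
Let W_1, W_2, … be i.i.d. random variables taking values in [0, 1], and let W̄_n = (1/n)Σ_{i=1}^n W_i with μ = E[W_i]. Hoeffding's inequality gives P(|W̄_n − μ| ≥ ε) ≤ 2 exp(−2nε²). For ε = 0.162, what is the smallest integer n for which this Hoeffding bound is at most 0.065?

Require 2·exp(−2nε²) ≤ 0.065, i.e. 2nε² ≥ ln(2/0.065) = 3.426515.
So n ≥ 3.426515 / (2·0.162²) = 65.282.
The smallest integer n is 66.

66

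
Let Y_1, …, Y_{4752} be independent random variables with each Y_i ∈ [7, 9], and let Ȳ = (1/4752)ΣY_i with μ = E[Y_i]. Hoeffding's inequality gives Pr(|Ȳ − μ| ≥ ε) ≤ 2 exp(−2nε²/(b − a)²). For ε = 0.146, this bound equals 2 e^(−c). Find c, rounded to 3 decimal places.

50.647

c = 2nε²/(b − a)² = 2·4752·0.146² / 2² = 50.6468.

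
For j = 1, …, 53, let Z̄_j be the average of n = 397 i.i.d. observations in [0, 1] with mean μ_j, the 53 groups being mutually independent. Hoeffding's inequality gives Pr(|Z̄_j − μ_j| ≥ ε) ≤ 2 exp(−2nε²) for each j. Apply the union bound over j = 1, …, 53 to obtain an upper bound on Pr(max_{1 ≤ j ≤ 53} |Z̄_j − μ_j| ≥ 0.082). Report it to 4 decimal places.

Per-experiment Hoeffding bound: 2·exp(−2·397·0.082²) = 2·exp(−5.33886) = 0.0096027.
Union bound over 53 events: 53·0.0096027 = 0.50894.

0.5089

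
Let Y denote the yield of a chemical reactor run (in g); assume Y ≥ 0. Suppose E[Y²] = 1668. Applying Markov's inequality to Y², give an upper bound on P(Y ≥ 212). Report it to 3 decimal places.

Since Y ≥ 0, the event {Y ≥ 212} is the same as {Y² ≥ 44944}.
Markov's inequality applied to Y² gives P(Y² ≥ 44944) ≤ E[Y²]/44944 = 1668/44944 = 0.0371.

0.037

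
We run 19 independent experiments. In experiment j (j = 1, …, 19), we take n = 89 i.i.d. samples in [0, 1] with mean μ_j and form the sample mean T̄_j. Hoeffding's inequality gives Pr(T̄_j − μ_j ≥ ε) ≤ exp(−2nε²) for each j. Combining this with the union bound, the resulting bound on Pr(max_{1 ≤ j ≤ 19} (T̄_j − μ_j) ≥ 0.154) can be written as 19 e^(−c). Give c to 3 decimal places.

Union bound over the 19 events: Pr(max_{1 ≤ j ≤ 19} (T̄_j − μ_j) ≥ 0.154) ≤ 19·exp(−2nε²) = 19 exp(−2·89·0.154²).
So c = 2·89·0.154² = 4.2214.

4.221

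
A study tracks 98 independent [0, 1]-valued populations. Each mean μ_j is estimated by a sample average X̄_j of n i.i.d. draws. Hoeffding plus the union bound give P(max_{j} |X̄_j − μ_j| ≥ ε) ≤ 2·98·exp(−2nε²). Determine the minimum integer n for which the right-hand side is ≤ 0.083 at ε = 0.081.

592

Need 2·98·exp(−2nε²) ≤ 0.083, i.e. exp(−2nε²) ≤ 0.083/196.
So 2nε² ≥ ln(196/0.083) = 7.767029.
Hence n ≥ 7.767029/(2·0.081²) = 591.909.
The smallest integer n is 592.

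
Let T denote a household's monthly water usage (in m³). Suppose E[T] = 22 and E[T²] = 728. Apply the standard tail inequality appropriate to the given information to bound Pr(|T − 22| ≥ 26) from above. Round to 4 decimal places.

0.3609

The first two moments determine the variance, so Chebyshev's inequality is the sharpest standard bound available.
Var(T) = E[T²] − (E[T])² = 728 − 484 = 244.
Chebyshev's inequality: Pr(|T − μ| ≥ t) ≤ Var(T)/t² = 244/676 = 0.3609.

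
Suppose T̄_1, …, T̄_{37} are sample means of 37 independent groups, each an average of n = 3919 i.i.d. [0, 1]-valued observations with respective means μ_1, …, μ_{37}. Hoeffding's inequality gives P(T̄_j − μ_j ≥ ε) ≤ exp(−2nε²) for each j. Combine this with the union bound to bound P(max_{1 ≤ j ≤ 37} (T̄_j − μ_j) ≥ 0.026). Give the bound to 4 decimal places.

Per-experiment Hoeffding bound: exp(−2·3919·0.026²) = exp(−5.29849) = 0.0049991.
Union bound over 37 events: 37·0.0049991 = 0.18497.

0.1850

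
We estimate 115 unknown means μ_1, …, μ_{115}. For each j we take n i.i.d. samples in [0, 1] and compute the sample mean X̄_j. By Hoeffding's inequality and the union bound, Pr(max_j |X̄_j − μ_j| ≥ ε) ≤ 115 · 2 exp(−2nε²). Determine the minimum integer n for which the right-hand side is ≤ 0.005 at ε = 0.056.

Need 2·115·exp(−2nε²) ≤ 0.005, i.e. exp(−2nε²) ≤ 0.005/230.
So 2nε² ≥ ln(230/0.005) = 10.736397.
Hence n ≥ 10.736397/(2·0.056²) = 1711.798.
The smallest integer n is 1712.

1712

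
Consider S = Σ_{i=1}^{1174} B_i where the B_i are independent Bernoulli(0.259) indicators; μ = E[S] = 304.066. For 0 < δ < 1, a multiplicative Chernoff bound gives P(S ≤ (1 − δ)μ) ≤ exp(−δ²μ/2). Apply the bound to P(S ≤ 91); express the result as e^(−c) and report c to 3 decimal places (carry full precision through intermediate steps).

Write 91 = (1 − δ)μ, so δ = 1 − 91/304.066 = 0.7007229…
Then the exponent is δ²μ/2 = (μ − 91)²/(2μ) = 74.650109.

74.650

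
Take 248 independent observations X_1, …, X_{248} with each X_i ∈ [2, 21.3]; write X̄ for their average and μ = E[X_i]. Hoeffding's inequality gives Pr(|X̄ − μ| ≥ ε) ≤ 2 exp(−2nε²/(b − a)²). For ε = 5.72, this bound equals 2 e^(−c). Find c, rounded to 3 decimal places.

43.567

c = 2nε²/(b − a)² = 2·248·5.72² / 19.3² = 43.5671.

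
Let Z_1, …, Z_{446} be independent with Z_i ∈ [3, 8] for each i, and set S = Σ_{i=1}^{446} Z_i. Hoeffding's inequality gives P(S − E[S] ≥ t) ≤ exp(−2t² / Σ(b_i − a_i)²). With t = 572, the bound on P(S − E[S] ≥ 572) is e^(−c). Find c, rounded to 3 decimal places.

Σ(b_i − a_i)² = 446·(5)² = 11150.
c = 2t²/11150 = 2·572²/11150 = 58.6877.

58.688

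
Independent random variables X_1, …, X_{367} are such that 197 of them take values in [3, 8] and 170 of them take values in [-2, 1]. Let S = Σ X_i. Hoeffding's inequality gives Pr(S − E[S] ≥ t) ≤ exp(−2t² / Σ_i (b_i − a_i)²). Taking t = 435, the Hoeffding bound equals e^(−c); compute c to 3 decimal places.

58.629

Σ(b_i − a_i)² = 197·5² + 170·3² = 6455.
c = 2t² / 6455 = 2·435² / 6455 = 58.6290.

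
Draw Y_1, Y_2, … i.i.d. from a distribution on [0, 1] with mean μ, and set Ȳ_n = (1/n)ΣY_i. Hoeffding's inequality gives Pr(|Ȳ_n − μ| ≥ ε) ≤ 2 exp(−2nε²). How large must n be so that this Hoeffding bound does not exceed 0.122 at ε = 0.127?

87

Require 2·exp(−2nε²) ≤ 0.122, i.e. 2nε² ≥ ln(2/0.122) = 2.796881.
So n ≥ 2.796881 / (2·0.127²) = 86.703.
The smallest integer n is 87.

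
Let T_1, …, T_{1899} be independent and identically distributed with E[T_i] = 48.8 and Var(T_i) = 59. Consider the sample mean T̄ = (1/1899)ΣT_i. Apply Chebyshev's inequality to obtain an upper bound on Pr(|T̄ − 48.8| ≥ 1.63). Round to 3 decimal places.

Var(T̄) = Var(T_i)/n = 59/1899 = 0.031069.
Chebyshev: Pr(|T̄ − 48.8| ≥ 1.63) ≤ Var(T̄)/(1.63)² = 59/(1899·1.63²) = 0.0117.

0.012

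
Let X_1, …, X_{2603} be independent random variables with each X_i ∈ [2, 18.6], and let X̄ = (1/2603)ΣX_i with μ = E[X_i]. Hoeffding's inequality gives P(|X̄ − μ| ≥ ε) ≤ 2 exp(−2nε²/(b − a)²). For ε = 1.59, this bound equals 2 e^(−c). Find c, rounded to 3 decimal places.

47.762

c = 2nε²/(b − a)² = 2·2603·1.59² / 16.6² = 47.7620.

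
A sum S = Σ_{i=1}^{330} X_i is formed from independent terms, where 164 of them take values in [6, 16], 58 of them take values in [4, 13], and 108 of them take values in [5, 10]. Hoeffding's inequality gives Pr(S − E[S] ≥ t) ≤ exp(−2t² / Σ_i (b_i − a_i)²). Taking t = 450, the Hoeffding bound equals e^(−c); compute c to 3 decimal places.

17.018

Σ(b_i − a_i)² = 164·10² + 58·9² + 108·5² = 23798.
c = 2t² / 23798 = 2·450² / 23798 = 17.0182.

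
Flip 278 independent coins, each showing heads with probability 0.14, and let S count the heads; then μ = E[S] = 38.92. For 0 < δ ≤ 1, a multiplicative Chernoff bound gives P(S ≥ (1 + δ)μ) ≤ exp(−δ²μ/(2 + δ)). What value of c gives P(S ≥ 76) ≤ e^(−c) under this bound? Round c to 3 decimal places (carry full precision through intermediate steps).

11.964

Write 76 = (1 + δ)μ, so δ = 76/38.92 − 1 = 0.9527235…
Then the exponent is δ²μ/(2 + δ) = (76 − μ)² / (μ·(2 + δ)) = 11.964205.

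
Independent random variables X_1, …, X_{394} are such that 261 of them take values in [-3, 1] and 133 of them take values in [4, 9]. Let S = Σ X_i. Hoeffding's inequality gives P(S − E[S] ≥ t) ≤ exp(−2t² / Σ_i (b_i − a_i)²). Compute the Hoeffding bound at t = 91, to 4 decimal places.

Σ(b_i − a_i)² = 261·4² + 133·5² = 7501.
Exponent = 2·91² / 7501 = 2.20797.
Bound = exp(−2.20797) = 0.10992.

0.1099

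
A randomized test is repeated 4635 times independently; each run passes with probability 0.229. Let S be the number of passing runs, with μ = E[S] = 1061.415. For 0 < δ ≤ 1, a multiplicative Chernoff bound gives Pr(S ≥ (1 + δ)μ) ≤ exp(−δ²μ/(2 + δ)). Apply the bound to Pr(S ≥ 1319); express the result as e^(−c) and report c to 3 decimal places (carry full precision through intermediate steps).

Write 1319 = (1 + δ)μ, so δ = 1319/1061.415 − 1 = 0.2426808…
Then the exponent is δ²μ/(2 + δ) = (1319 − μ)² / (μ·(2 + δ)) = 27.873305.

27.873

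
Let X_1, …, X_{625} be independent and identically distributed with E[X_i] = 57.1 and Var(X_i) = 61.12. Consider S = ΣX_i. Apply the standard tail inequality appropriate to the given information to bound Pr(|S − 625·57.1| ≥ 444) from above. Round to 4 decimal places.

0.1938

With mean and variance of each term known, Chebyshev's inequality bounds the deviation of the sum (or sample mean).
Var(S) = n·Var(X_i) = 625·61.12 = 38200.
Chebyshev: Pr(|S − 625·57.1| ≥ 444) ≤ Var(S)/444² = 38200/197136 = 0.1938.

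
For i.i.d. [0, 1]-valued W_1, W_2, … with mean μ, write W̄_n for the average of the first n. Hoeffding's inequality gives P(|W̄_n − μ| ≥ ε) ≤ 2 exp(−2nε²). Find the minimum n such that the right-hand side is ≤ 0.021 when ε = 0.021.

Require 2·exp(−2nε²) ≤ 0.021, i.e. 2nε² ≥ ln(2/0.021) = 4.556380.
So n ≥ 4.556380 / (2·0.021²) = 5165.964.
The smallest integer n is 5166.

5166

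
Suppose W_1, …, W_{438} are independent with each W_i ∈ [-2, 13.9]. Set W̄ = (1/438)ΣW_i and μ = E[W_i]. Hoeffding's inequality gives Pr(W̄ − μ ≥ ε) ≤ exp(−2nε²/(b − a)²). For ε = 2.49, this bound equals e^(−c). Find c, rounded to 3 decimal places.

21.484

c = 2nε²/(b − a)² = 2·438·2.49² / 15.9² = 21.4837.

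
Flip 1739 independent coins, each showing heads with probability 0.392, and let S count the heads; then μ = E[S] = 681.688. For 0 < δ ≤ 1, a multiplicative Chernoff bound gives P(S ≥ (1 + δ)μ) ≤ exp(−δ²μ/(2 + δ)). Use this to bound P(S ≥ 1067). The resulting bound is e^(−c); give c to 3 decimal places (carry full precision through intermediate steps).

84.901

Write 1067 = (1 + δ)μ, so δ = 1067/681.688 − 1 = 0.5652322…
Then the exponent is δ²μ/(2 + δ) = (1067 − μ)² / (μ·(2 + δ)) = 84.900987.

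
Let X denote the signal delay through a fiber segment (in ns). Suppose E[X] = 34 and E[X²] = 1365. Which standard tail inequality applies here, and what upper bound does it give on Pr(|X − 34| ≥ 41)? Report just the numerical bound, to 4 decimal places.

0.1243

The first two moments determine the variance, so Chebyshev's inequality is the sharpest standard bound available.
Var(X) = E[X²] − (E[X])² = 1365 − 1156 = 209.
Chebyshev's inequality: Pr(|X − μ| ≥ t) ≤ Var(X)/t² = 209/1681 = 0.1243.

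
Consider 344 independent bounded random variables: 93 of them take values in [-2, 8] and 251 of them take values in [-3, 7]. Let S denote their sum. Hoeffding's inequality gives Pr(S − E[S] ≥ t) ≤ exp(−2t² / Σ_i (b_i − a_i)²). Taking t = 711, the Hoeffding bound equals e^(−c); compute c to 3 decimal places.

29.391

Σ(b_i − a_i)² = 93·10² + 251·10² = 34400.
c = 2t² / 34400 = 2·711² / 34400 = 29.3908.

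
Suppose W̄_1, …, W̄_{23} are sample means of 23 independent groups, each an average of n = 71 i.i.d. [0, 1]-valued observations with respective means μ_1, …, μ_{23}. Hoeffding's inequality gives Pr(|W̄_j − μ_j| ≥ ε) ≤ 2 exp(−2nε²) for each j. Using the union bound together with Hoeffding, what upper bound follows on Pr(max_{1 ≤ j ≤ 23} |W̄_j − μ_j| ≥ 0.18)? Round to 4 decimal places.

Per-experiment Hoeffding bound: 2·exp(−2·71·0.18²) = 2·exp(−4.60080) = 0.020088.
Union bound over 23 events: 23·0.020088 = 0.46201.

0.4620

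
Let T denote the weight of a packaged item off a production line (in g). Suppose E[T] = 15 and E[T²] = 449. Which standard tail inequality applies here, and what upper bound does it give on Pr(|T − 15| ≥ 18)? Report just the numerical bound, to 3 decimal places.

0.691

The first two moments determine the variance, so Chebyshev's inequality is the sharpest standard bound available.
Var(T) = E[T²] − (E[T])² = 449 − 225 = 224.
Chebyshev's inequality: Pr(|T − μ| ≥ t) ≤ Var(T)/t² = 224/324 = 0.6914.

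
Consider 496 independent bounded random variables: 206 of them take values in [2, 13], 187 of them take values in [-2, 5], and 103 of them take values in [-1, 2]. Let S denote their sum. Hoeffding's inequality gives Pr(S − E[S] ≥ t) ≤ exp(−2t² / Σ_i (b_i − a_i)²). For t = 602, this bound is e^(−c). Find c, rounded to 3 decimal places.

Σ(b_i − a_i)² = 206·11² + 187·7² + 103·3² = 35016.
c = 2t² / 35016 = 2·602² / 35016 = 20.6993.

20.699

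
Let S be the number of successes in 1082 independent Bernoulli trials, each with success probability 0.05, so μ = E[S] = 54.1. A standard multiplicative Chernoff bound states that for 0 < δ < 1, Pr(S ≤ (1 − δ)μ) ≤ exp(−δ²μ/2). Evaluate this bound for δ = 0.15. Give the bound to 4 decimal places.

0.5441

Exponent = δ²μ/2 = 0.15²·54.1/2 = 0.6086.
Bound = exp(−0.6086) = 0.54410.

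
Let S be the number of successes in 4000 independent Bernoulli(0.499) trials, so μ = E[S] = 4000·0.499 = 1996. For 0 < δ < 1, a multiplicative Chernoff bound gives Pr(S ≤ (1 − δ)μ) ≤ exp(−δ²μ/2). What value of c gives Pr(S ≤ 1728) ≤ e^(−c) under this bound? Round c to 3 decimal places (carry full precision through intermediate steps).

Write 1728 = (1 − δ)μ, so δ = 1 − 1728/1996 = 0.1342685…
Then the exponent is δ²μ/2 = (μ − 1728)²/(2μ) = 17.991984.

17.992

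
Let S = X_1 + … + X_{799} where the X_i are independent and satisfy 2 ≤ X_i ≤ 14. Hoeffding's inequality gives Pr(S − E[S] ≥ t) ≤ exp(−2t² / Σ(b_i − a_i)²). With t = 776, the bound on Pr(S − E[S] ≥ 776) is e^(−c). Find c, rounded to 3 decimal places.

Σ(b_i − a_i)² = 799·(12)² = 115056.
c = 2t²/115056 = 2·776²/115056 = 10.4675.

10.468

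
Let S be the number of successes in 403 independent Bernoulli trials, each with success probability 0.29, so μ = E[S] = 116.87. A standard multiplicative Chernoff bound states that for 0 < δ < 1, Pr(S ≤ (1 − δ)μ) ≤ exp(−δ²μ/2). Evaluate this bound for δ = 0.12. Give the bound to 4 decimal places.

0.4311

Exponent = δ²μ/2 = 0.12²·116.87/2 = 0.8415.
Bound = exp(−0.8415) = 0.43108.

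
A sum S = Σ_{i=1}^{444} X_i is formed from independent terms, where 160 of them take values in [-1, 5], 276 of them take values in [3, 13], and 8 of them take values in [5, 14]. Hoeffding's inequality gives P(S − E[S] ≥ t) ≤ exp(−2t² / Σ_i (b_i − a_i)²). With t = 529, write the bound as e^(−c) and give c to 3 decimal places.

Σ(b_i − a_i)² = 160·6² + 276·10² + 8·9² = 34008.
c = 2t² / 34008 = 2·529² / 34008 = 16.4574.

16.457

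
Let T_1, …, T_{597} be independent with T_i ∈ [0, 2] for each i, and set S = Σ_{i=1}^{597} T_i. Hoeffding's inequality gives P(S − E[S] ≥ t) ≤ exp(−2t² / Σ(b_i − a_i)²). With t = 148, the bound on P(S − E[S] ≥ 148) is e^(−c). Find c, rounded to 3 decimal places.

Σ(b_i − a_i)² = 597·(2)² = 2388.
c = 2t²/2388 = 2·148²/2388 = 18.3451.

18.345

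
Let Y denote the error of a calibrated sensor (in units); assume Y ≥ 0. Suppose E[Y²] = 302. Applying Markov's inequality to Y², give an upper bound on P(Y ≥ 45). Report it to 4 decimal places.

Since Y ≥ 0, the event {Y ≥ 45} is the same as {Y² ≥ 2025}.
Markov's inequality applied to Y² gives P(Y² ≥ 2025) ≤ E[Y²]/2025 = 302/2025 = 0.1491.

0.1491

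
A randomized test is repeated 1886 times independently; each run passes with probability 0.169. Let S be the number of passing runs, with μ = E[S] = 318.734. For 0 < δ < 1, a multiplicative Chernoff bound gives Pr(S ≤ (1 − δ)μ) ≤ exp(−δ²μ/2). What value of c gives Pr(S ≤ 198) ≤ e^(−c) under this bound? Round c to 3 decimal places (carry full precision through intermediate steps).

22.867

Write 198 = (1 − δ)μ, so δ = 1 − 198/318.734 = 0.3787923…
Then the exponent is δ²μ/2 = (μ − 198)²/(2μ) = 22.866558.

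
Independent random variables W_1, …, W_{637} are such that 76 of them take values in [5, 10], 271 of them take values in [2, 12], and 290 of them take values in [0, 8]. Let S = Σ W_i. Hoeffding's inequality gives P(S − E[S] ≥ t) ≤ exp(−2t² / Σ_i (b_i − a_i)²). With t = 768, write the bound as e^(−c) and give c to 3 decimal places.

Σ(b_i − a_i)² = 76·5² + 271·10² + 290·8² = 47560.
c = 2t² / 47560 = 2·768² / 47560 = 24.8034.

24.803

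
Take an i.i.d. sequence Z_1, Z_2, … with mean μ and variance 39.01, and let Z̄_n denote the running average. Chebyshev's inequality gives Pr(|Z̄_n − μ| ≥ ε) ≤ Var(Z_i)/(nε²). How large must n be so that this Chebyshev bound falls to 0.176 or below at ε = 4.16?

13

Require 39.01/(n·4.16²) ≤ 0.176, i.e. n ≥ 39.01/(0.176·4.16²) = 12.808.
The smallest integer n is 13.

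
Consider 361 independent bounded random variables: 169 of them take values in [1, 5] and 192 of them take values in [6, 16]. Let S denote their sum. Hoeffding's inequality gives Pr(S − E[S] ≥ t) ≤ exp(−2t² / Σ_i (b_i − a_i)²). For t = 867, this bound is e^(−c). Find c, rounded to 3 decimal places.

68.635

Σ(b_i − a_i)² = 169·4² + 192·10² = 21904.
c = 2t² / 21904 = 2·867² / 21904 = 68.6349.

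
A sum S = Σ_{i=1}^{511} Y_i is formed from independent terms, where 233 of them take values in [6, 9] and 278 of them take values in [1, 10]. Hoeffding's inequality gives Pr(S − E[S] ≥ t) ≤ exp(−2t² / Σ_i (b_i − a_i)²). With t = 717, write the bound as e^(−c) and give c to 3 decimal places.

Σ(b_i − a_i)² = 233·3² + 278·9² = 24615.
c = 2t² / 24615 = 2·717² / 24615 = 41.7704.

41.770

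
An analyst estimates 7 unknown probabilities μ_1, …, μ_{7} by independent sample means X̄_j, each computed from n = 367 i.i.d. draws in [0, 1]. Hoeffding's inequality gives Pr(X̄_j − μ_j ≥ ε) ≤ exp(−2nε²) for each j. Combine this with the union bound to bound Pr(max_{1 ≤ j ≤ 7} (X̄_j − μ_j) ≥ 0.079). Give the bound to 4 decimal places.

0.0717

Per-experiment Hoeffding bound: exp(−2·367·0.079²) = exp(−4.58089) = 0.010246.
Union bound over 7 events: 7·0.010246 = 0.07172.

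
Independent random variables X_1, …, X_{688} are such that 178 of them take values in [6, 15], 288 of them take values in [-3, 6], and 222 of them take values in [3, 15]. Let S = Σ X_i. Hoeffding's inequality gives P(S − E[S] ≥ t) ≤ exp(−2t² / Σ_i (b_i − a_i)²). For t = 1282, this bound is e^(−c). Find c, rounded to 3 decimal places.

47.150

Σ(b_i − a_i)² = 178·9² + 288·9² + 222·12² = 69714.
c = 2t² / 69714 = 2·1282² / 69714 = 47.1505.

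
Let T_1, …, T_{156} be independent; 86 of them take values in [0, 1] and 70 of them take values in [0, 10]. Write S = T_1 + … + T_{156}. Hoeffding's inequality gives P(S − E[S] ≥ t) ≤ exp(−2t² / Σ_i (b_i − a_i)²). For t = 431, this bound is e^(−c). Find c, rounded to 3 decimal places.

52.430

Σ(b_i − a_i)² = 86·1² + 70·10² = 7086.
c = 2t² / 7086 = 2·431² / 7086 = 52.4304.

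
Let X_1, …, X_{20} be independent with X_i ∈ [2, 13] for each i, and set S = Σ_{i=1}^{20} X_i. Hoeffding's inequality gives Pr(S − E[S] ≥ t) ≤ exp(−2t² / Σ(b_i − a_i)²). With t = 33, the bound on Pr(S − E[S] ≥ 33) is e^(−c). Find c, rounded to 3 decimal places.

0.900

Σ(b_i − a_i)² = 20·(11)² = 2420.
c = 2t²/2420 = 2·33²/2420 = 0.9000.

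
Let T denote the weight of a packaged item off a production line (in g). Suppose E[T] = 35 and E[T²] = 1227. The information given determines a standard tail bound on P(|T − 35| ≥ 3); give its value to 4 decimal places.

0.2222

The first two moments determine the variance, so Chebyshev's inequality is the sharpest standard bound available.
Var(T) = E[T²] − (E[T])² = 1227 − 1225 = 2.
Chebyshev's inequality: P(|T − μ| ≥ t) ≤ Var(T)/t² = 2/9 = 0.2222.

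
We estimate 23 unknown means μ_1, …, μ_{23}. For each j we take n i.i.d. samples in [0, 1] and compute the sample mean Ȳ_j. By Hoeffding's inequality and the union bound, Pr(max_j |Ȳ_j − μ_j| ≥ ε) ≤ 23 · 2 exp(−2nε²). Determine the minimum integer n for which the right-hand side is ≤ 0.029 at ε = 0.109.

311

Need 2·23·exp(−2nε²) ≤ 0.029, i.e. exp(−2nε²) ≤ 0.029/46.
So 2nε² ≥ ln(46/0.029) = 7.369101.
Hence n ≥ 7.369101/(2·0.109²) = 310.121.
The smallest integer n is 311.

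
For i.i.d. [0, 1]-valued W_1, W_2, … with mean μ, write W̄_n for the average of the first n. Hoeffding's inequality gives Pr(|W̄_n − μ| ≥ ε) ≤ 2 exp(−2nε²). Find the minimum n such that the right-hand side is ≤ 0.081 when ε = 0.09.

Require 2·exp(−2nε²) ≤ 0.081, i.e. 2nε² ≥ ln(2/0.081) = 3.206453.
So n ≥ 3.206453 / (2·0.09²) = 197.929.
The smallest integer n is 198.

198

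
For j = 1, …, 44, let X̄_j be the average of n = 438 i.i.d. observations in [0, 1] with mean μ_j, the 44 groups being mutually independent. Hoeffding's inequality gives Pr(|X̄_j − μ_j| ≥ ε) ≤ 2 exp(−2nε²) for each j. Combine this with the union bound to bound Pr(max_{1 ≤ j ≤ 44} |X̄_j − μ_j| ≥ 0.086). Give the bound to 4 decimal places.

0.1351

Per-experiment Hoeffding bound: 2·exp(−2·438·0.086²) = 2·exp(−6.47890) = 0.003071.
Union bound over 44 events: 44·0.003071 = 0.13512.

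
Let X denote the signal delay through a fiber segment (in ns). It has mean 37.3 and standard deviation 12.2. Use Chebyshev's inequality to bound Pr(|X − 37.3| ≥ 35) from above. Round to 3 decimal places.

Chebyshev: Pr(|X − μ| ≥ t) ≤ Var(X)/t².
Var(X) = σ² = 12.2² = 148.84.
Bound = 148.84 / 1225 = 0.1215.

0.122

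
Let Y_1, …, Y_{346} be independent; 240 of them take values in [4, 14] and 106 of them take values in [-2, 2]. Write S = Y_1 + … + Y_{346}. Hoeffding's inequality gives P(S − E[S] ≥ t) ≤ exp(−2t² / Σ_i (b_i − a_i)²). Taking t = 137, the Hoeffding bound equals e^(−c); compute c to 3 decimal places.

1.461

Σ(b_i − a_i)² = 240·10² + 106·4² = 25696.
c = 2t² / 25696 = 2·137² / 25696 = 1.4608.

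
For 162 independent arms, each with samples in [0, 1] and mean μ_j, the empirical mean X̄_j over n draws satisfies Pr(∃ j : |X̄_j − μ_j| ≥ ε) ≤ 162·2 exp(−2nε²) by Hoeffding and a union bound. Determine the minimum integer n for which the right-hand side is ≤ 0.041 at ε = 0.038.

3108

Need 2·162·exp(−2nε²) ≤ 0.041, i.e. exp(−2nε²) ≤ 0.041/324.
So 2nε² ≥ ln(324/0.041) = 8.974927.
Hence n ≥ 8.974927/(2·0.038²) = 3107.662.
The smallest integer n is 3108.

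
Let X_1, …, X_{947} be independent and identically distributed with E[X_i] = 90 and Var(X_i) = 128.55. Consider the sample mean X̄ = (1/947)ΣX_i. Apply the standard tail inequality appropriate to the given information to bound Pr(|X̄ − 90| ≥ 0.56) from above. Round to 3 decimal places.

0.433

With mean and variance of each term known, Chebyshev's inequality bounds the deviation of the sum (or sample mean).
Var(X̄) = Var(X_i)/n = 128.55/947 = 0.13574.
Chebyshev: Pr(|X̄ − 90| ≥ 0.56) ≤ Var(X̄)/(0.56)² = 128.55/(947·0.56²) = 0.4329.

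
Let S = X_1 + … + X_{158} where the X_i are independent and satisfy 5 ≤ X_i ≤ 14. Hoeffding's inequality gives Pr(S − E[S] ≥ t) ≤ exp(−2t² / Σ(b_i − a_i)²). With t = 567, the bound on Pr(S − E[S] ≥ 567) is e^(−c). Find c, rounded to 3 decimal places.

Σ(b_i − a_i)² = 158·(9)² = 12798.
c = 2t²/12798 = 2·567²/12798 = 50.2405.

50.241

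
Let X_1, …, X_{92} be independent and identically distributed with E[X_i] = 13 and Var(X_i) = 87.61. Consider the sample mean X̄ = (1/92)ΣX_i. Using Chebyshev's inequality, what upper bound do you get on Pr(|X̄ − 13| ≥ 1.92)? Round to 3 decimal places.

0.258

Var(X̄) = Var(X_i)/n = 87.61/92 = 0.95228.
Chebyshev: Pr(|X̄ − 13| ≥ 1.92) ≤ Var(X̄)/(1.92)² = 87.61/(92·1.92²) = 0.2583.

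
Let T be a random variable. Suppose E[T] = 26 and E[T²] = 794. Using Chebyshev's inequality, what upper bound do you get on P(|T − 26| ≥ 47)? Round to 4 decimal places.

0.0534

Var(T) = E[T²] − (E[T])² = 794 − 676 = 118.
Chebyshev's inequality: P(|T − μ| ≥ t) ≤ Var(T)/t² = 118/2209 = 0.0534.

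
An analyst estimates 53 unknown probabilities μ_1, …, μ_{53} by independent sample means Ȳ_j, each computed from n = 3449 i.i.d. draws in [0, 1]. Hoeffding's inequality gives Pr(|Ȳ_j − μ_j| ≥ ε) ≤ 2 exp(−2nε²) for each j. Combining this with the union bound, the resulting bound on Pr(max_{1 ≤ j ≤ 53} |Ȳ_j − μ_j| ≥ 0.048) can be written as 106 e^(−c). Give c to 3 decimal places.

Union bound over the 53 events: Pr(max_{1 ≤ j ≤ 53} |Ȳ_j − μ_j| ≥ 0.048) ≤ 53·2·exp(−2nε²) = 106 exp(−2·3449·0.048²).
So c = 2·3449·0.048² = 15.8930.

15.893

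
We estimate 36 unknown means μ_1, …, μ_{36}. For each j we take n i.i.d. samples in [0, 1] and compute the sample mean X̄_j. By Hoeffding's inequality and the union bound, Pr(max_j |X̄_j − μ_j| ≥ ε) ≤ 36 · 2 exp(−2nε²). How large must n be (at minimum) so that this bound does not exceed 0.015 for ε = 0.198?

Need 2·36·exp(−2nε²) ≤ 0.015, i.e. exp(−2nε²) ≤ 0.015/72.
So 2nε² ≥ ln(72/0.015) = 8.476371.
Hence n ≥ 8.476371/(2·0.198²) = 108.106.
The smallest integer n is 109.

109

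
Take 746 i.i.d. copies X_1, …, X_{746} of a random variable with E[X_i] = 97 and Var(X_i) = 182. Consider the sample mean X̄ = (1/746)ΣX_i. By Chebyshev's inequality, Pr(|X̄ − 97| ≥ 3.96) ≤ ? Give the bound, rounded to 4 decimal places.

Var(X̄) = Var(X_i)/n = 182/746 = 0.24397.
Chebyshev: Pr(|X̄ − 97| ≥ 3.96) ≤ Var(X̄)/(3.96)² = 182/(746·3.96²) = 0.0156.

0.0156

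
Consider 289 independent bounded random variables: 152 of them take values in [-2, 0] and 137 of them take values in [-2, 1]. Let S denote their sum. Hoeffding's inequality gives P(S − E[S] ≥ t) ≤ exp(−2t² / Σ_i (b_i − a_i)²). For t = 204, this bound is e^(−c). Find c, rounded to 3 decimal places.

Σ(b_i − a_i)² = 152·2² + 137·3² = 1841.
c = 2t² / 1841 = 2·204² / 1841 = 45.2102.

45.210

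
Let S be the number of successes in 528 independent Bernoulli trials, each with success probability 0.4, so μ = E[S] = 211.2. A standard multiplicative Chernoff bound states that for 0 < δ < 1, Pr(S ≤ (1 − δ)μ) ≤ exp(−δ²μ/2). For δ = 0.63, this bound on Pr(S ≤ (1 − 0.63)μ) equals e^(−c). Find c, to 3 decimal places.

41.913

c = δ²μ/2 = 0.63²·211.2/2 = 41.9126.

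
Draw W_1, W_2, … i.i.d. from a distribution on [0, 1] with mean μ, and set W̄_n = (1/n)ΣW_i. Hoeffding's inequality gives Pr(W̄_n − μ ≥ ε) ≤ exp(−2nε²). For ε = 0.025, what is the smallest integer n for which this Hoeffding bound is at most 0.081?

2011

Require exp(−2nε²) ≤ 0.081, i.e. 2nε² ≥ ln(1/0.081) = 2.513306.
So n ≥ 2.513306 / (2·0.025²) = 2010.645.
The smallest integer n is 2011.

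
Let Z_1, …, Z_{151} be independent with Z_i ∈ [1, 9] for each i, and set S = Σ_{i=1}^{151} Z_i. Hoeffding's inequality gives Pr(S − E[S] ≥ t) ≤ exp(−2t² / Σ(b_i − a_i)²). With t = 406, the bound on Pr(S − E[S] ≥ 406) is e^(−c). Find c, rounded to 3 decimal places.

34.113

Σ(b_i − a_i)² = 151·(8)² = 9664.
c = 2t²/9664 = 2·406²/9664 = 34.1134.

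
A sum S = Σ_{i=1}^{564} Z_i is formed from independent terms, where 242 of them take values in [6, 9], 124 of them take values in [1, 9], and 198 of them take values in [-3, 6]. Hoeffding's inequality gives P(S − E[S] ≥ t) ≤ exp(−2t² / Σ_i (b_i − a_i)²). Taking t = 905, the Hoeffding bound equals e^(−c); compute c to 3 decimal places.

Σ(b_i − a_i)² = 242·3² + 124·8² + 198·9² = 26152.
c = 2t² / 26152 = 2·905² / 26152 = 62.6357.

62.636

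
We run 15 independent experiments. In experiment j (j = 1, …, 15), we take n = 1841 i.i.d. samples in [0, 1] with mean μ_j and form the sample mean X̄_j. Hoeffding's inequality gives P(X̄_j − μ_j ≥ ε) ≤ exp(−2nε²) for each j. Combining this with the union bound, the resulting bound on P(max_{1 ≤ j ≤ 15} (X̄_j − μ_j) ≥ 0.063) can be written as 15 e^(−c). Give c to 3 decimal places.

Union bound over the 15 events: P(max_{1 ≤ j ≤ 15} (X̄_j − μ_j) ≥ 0.063) ≤ 15·exp(−2nε²) = 15 exp(−2·1841·0.063²).
So c = 2·1841·0.063² = 14.6139.

14.614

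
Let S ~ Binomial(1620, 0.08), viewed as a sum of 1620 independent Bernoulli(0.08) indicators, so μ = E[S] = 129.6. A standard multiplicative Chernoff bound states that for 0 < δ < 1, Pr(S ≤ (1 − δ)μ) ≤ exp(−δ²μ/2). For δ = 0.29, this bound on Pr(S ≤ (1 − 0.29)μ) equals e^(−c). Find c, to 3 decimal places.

5.450

c = δ²μ/2 = 0.29²·129.6/2 = 5.4497.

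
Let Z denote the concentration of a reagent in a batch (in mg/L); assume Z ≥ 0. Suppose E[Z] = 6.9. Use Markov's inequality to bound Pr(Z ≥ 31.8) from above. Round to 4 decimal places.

0.2170

Markov's inequality: for a non-negative random variable, Pr(Z ≥ a) ≤ E[Z]/a.
Here E[Z] = 6.9 and a = 31.8, so the bound is 6.9/31.8 = 0.2170.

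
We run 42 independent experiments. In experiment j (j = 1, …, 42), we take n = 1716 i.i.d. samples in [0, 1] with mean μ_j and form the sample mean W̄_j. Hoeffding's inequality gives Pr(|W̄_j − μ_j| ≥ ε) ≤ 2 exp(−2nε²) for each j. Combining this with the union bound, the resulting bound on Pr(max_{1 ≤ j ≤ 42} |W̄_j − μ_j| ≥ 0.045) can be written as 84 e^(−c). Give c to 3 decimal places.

6.950

Union bound over the 42 events: Pr(max_{1 ≤ j ≤ 42} |W̄_j − μ_j| ≥ 0.045) ≤ 42·2·exp(−2nε²) = 84 exp(−2·1716·0.045²).
So c = 2·1716·0.045² = 6.9498.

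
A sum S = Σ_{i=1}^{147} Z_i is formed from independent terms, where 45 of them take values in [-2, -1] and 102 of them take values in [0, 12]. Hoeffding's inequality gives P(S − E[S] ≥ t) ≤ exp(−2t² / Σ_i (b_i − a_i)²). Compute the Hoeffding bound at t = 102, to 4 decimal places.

Σ(b_i − a_i)² = 45·1² + 102·12² = 14733.
Exponent = 2·102² / 14733 = 1.41234.
Bound = exp(−1.41234) = 0.24357.

0.2436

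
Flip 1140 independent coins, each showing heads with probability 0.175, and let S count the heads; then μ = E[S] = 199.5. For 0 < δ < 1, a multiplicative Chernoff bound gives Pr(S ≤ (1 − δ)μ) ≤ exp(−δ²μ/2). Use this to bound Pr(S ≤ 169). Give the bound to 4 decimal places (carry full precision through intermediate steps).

0.0972

Write 169 = (1 − δ)μ, so δ = 1 − 169/199.5 = 0.1528822…
Then the exponent is δ²μ/2 = (μ − 169)²/(2μ) = 2.331454.
Bound = exp(−2.331454) = 0.09715.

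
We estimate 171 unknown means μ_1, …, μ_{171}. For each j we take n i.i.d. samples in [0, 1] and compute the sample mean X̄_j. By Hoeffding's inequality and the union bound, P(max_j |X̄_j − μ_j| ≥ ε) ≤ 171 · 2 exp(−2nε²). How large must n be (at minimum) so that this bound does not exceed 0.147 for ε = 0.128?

Need 2·171·exp(−2nε²) ≤ 0.147, i.e. exp(−2nε²) ≤ 0.147/342.
So 2nε² ≥ ln(342/0.147) = 7.752133.
Hence n ≥ 7.752133/(2·0.128²) = 236.576.
The smallest integer n is 237.

237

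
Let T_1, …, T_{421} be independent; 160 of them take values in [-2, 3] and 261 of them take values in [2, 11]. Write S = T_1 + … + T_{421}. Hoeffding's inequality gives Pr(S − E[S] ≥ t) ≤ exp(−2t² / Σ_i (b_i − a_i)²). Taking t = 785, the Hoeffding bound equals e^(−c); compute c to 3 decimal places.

49.022

Σ(b_i − a_i)² = 160·5² + 261·9² = 25141.
c = 2t² / 25141 = 2·785² / 25141 = 49.0215.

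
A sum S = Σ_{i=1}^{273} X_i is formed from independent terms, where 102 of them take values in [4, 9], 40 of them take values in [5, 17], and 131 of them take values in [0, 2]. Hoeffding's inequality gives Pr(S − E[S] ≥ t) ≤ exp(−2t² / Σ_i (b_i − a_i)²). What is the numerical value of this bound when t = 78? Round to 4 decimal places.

Σ(b_i − a_i)² = 102·5² + 40·12² + 131·2² = 8834.
Exponent = 2·78² / 8834 = 1.37741.
Bound = exp(−1.37741) = 0.25223.

0.2522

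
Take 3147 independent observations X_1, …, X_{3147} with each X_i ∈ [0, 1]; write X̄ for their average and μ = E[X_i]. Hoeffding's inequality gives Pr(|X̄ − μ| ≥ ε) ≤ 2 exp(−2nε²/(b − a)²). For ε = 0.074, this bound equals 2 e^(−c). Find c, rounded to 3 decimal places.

c = 2nε²/(b − a)² = 2·3147·0.074² / 1² = 34.4659.

34.466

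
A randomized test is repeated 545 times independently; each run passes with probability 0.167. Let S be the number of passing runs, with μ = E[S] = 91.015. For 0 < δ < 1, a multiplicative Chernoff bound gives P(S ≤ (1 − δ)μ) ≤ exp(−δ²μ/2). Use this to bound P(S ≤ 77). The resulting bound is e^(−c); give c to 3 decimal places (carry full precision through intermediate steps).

1.079

Write 77 = (1 − δ)μ, so δ = 1 − 77/91.015 = 0.1539856…
Then the exponent is δ²μ/2 = (μ − 77)²/(2μ) = 1.079054.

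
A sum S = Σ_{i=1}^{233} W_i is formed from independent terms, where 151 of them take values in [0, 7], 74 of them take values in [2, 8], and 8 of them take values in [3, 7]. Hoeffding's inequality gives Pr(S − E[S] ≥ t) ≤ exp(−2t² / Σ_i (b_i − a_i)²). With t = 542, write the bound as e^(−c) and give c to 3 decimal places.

Σ(b_i − a_i)² = 151·7² + 74·6² + 8·4² = 10191.
c = 2t² / 10191 = 2·542² / 10191 = 57.6517.

57.652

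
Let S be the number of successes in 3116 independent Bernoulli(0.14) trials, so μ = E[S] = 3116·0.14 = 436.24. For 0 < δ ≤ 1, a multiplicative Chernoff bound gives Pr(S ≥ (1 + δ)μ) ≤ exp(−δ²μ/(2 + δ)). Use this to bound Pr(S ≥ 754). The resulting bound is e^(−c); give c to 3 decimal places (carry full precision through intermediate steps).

Write 754 = (1 + δ)μ, so δ = 754/436.24 − 1 = 0.7284064…
Then the exponent is δ²μ/(2 + δ) = (754 − μ)² / (μ·(2 + δ)) = 84.832822.

84.833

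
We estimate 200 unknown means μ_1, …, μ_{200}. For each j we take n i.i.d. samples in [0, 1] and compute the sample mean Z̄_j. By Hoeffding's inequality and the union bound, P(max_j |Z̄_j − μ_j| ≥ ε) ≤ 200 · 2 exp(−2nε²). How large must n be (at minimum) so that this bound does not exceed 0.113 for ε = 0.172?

Need 2·200·exp(−2nε²) ≤ 0.113, i.e. exp(−2nε²) ≤ 0.113/400.
So 2nε² ≥ ln(400/0.113) = 8.171832.
Hence n ≥ 8.171832/(2·0.172²) = 138.112.
The smallest integer n is 139.

139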